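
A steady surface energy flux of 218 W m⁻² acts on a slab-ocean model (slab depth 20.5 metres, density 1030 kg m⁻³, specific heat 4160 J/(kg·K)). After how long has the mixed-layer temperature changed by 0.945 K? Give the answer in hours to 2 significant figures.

Areal heat capacity C = ρ c_p D = 1030 × 4160 × 20.5 = 8.78×10^7 J/(m^2 K).
Time required: Δt = C ΔT / F = 8.78×10^7 × 0.945 / 218 = 3.81×10^5 s.
In hours: 3.81×10^5 s / (3600 s/hour) = 106 hours.

110 hours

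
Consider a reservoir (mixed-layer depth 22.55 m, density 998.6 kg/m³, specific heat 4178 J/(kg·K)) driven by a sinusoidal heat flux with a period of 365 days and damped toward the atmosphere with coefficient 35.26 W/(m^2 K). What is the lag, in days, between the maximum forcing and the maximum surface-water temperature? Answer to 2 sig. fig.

Areal heat capacity C = ρ c_p D = 998.6 × 4178 × 22.55 = 9.41×10^7 J m⁻² K⁻¹.
ω = 2π / 3.15×10^7 s = 1.99×10^-7 s⁻¹.
Phase lag φ = arctan(Cω/λ) = arctan(18.7/35.26) = 0.489 rad.
Time lag = φ / ω = 0.489 / 1.99×10^-7 = 2.45×10^6 s = 28.4 days.

28 days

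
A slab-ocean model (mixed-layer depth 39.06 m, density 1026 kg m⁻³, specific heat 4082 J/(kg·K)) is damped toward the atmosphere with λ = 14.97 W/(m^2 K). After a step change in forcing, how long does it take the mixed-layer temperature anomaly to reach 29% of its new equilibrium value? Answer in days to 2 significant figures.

43 days

Areal heat capacity C = ρ c_p D = 1026 × 4082 × 39.06 = 1.64×10^8 J m⁻² K⁻¹.
τ = C / λ = 1.64×10^8 / 14.97 = 1.09×10^7 s.
Fraction reached: 1 − e^(−t/τ) = 0.29 ⇒ t = −τ ln(1 − 0.29) = τ × 0.342.
t = 3.74×10^6 s = 43.3 days.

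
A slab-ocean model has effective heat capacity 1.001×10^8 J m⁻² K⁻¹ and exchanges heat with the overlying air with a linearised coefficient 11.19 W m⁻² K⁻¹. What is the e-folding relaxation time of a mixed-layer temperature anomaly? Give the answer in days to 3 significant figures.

Areal heat capacity C = 1.001×10^8 J m⁻² K⁻¹ (given).
Relaxation time τ = C / λ = 1.00×10^8 / 11.19 = 8.95×10^6 s.
In days: 8.95×10^6 s / (86400 s/day) = 104 days.

104 days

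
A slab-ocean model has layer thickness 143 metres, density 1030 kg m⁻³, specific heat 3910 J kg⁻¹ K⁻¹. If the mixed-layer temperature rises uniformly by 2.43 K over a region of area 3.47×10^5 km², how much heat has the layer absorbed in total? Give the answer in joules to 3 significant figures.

Areal heat capacity C = ρ c_p D = 1030 × 3910 × 143 = 5.76×10^8 J m⁻² K⁻¹.
Heat per unit area: q = C ΔT = 5.76×10^8 × 2.43 = 1.40×10^9 J/m².
Total heat: Q = q × A = 1.40×10^9 × (3.47×10^5 × 10⁶ m²) = 4.86×10^20 J.

4.86×10^20 J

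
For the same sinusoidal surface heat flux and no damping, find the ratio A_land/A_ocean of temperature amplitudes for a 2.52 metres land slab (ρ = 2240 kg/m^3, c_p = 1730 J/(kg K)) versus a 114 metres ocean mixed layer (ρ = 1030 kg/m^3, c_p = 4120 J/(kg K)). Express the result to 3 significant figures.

49.5

C_ocean = 1030 × 4120 × 114 = 4.84×10^8 J/(m²·K).
C_land = 2240 × 1730 × 2.52 = 9.77×10^6 J/(m²·K).
Undamped amplitude ∝ 1/C, so A_land/A_ocean = C_ocean/C_land = 49.5.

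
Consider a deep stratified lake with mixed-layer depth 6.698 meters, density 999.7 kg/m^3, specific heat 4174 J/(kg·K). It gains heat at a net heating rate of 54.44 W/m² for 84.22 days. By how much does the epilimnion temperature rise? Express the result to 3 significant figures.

14.2 K

Areal heat capacity C = ρ c_p D = 999.7 × 4174 × 6.698 = 2.79×10^7 J/(m²·K).
Net heat input Q = F Δt = 54.44 × (84.22 days × 86400 s/day) = 3.96×10^8 J/m².
ΔT = Q / C = 3.96×10^8 / 2.79×10^7 = 14.2 K.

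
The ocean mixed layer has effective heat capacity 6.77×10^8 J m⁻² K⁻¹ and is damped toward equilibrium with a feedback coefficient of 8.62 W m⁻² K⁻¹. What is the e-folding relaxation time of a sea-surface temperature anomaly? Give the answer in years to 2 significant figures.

2.5 years

Areal heat capacity C = 6.77×10^8 J m⁻² K⁻¹ (given).
Relaxation time τ = C / λ = 6.77×10^8 / 8.62 = 7.85×10^7 s.
In years: 7.85×10^7 s / (3.156×10^7 s/year) = 2.49 years.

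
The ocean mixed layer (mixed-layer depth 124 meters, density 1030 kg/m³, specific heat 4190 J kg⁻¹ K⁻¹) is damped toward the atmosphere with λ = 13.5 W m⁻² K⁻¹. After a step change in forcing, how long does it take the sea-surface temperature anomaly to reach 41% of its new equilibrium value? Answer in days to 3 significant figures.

242 days

Areal heat capacity C = ρ c_p D = 1030 × 4190 × 124 = 5.35×10^8 J/(m^2 K).
τ = C / λ = 5.35×10^8 / 13.5 = 3.96×10^7 s.
Fraction reached: 1 − e^(−t/τ) = 0.41 ⇒ t = −τ ln(1 − 0.41) = τ × 0.528.
t = 2.09×10^7 s = 242 days.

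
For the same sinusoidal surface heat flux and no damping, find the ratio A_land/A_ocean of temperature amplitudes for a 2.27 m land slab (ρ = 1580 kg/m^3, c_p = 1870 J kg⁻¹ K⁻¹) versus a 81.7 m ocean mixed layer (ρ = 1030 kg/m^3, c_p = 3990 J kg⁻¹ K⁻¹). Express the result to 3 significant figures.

C_ocean = 1030 × 3990 × 81.7 = 3.36×10^8 J/(m²·K).
C_land = 1580 × 1870 × 2.27 = 6.71×10^6 J/(m²·K).
Undamped amplitude ∝ 1/C, so A_land/A_ocean = C_ocean/C_land = 50.1.

50.1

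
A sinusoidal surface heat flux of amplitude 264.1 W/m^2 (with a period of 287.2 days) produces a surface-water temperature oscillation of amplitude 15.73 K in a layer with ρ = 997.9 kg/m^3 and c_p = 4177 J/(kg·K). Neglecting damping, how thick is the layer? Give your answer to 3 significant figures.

15.9 m

ω = 2π / 2.48×10^7 s = 2.53×10^-7 s⁻¹.
Required C = F₀ / (A ω) = 264.1 / (15.73 × 2.53×10^-7) = 6.63×10^7 J/(m²·K).
D = C / (ρ c_p) = 6.63×10^7 / (997.9 × 4177) = 15.9 m.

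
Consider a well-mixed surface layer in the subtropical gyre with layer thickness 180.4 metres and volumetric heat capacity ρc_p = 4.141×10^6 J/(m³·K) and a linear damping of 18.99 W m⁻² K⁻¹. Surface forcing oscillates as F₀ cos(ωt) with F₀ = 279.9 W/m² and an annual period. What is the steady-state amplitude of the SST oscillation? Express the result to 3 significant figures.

1.87 K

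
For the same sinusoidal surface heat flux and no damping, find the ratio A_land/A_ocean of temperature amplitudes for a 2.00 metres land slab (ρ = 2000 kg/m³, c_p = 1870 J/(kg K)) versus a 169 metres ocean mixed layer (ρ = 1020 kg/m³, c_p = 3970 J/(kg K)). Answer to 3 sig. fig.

91.5

C_ocean = 1020 × 3970 × 169 = 6.84×10^8 J/(m²·K).
C_land = 2000 × 1870 × 2.00 = 7.48×10^6 J/(m²·K).
Undamped amplitude ∝ 1/C, so A_land/A_ocean = C_ocean/C_land = 91.5.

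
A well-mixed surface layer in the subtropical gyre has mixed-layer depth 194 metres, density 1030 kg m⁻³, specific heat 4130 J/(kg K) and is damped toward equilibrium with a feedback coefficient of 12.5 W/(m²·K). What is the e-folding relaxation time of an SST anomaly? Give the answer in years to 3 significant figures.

2.09 years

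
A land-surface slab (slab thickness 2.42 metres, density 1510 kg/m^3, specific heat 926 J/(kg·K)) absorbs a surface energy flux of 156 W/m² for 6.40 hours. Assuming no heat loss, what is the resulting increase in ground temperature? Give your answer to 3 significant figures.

Areal heat capacity C = ρ c_p D = 1510 × 926 × 2.42 = 3.38×10^6 J/(m²·K).
Net heat input Q = F Δt = 156 × (6.40 hours × 3600 s/hour) = 3.59×10^6 J/m².
ΔT = Q / C = 3.59×10^6 / 3.38×10^6 = 1.06 K.

1.06 K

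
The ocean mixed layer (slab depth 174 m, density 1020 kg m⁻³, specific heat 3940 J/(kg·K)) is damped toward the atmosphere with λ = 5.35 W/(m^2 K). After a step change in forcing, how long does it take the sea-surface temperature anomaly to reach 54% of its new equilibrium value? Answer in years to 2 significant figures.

Areal heat capacity C = ρ c_p D = 1020 × 3940 × 174 = 6.99×10^8 J/(m^2 K).
τ = C / λ = 6.99×10^8 / 5.35 = 1.31×10^8 s.
Fraction reached: 1 − e^(−t/τ) = 0.54 ⇒ t = −τ ln(1 − 0.54) = τ × 0.777.
t = 1.01×10^8 s = 3.22 years.

3.2 years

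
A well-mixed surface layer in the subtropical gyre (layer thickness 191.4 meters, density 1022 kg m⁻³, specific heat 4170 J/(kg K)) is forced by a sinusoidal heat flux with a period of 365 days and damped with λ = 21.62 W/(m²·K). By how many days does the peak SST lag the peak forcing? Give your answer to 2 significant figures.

84 days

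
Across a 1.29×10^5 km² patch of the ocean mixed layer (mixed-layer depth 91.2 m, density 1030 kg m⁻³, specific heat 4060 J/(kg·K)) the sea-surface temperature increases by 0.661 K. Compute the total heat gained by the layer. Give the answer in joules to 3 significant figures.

3.25×10^19 J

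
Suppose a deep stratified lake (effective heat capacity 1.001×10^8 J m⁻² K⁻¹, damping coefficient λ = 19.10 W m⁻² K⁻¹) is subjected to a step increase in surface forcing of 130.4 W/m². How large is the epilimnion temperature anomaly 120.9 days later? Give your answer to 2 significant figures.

Areal heat capacity C = 1.001×10^8 J m⁻² K⁻¹ (given).
τ = C / λ = 1.00×10^8 / 19.10 = 5.24×10^6 s.
Equilibrium anomaly ΔT_eq = F / λ = 130.4 / 19.10 = 6.83 K.
t = 120.9 days = 1.04×10^7 s, so t/τ = 1.99.
ΔT(t) = ΔT_eq (1 − e^(−t/τ)) = 6.83 × (1 − e^−1.99) = 5.90 K.

5.9 K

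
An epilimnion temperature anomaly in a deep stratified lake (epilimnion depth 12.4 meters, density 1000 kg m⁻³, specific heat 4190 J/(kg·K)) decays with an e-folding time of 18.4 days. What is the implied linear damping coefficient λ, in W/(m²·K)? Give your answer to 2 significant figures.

33

Areal heat capacity C = ρ c_p D = 1000 × 4190 × 12.4 = 5.20×10^7 J/(m^2 K).
τ = 18.4 days = 1.59×10^6 s.
λ = C / τ = 5.20×10^7 / 1.59×10^6 = 32.7 W/(m²·K).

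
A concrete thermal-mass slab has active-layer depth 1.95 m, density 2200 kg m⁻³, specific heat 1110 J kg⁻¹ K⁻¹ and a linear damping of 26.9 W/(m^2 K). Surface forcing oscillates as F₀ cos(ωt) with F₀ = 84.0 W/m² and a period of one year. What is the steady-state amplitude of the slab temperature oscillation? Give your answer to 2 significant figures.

3.1 K

Areal heat capacity C = ρ c_p D = 2200 × 1110 × 1.95 = 4.76×10^6 J/(m^2 K).
Angular frequency ω = 2π / T = 2π / 3.15×10^7 s = 1.99×10^-7 s⁻¹.
√((Cω)² + λ²) = √((0.949)² + 26.9²) = 26.9 W/(m²·K).
Amplitude A = F₀ / √((Cω)²+λ²) = 84.0 / 26.9 = 3.12 K.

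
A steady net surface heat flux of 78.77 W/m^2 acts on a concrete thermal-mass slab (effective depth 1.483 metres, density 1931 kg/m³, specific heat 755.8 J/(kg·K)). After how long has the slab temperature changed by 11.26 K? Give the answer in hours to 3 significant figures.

Areal heat capacity C = ρ c_p D = 1931 × 755.8 × 1.483 = 2.16×10^6 J/(m^2 K).
Time required: Δt = C ΔT / F = 2.16×10^6 × 11.26 / 78.77 = 3.09×10^5 s.
In hours: 3.09×10^5 s / (3600 s/hour) = 85.9 hours.

85.9 hours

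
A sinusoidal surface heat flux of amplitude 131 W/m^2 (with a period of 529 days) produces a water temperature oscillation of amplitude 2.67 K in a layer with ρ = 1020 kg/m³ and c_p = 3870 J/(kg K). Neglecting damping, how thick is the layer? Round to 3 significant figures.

90.4 m

ω = 2π / 4.57×10^7 s = 1.37×10^-7 s⁻¹.
Required C = F₀ / (A ω) = 131 / (2.67 × 1.37×10^-7) = 3.57×10^8 J/(m²·K).
D = C / (ρ c_p) = 3.57×10^8 / (1020 × 3870) = 90.4 m.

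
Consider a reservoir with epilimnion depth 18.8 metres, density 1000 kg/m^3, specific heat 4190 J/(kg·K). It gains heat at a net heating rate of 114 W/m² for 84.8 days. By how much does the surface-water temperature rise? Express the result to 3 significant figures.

10.6 K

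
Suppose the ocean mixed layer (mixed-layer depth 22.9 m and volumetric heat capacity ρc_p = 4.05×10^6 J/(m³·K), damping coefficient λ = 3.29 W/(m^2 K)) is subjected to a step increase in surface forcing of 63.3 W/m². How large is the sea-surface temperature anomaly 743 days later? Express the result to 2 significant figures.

17 K

Areal heat capacity C = ρc_p × D = 4.05×10^6 × 22.9 = 9.27×10^7 J/(m^2 K).
τ = C / λ = 9.27×10^7 / 3.29 = 2.82×10^7 s.
Equilibrium anomaly ΔT_eq = F / λ = 63.3 / 3.29 = 19.2 K.
t = 743 days = 6.42×10^7 s, so t/τ = 2.28.
ΔT(t) = ΔT_eq (1 − e^(−t/τ)) = 19.2 × (1 − e^−2.28) = 17.3 K.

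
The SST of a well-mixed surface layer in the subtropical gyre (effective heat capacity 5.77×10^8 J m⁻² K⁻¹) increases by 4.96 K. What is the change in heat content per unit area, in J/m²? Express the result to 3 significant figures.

2.86×10^9

Areal heat capacity C = 5.77×10^8 J m⁻² K⁻¹ (given).
ΔQ = C ΔT = 5.77×10^8 × 4.96 = 2.86×10^9 J/m².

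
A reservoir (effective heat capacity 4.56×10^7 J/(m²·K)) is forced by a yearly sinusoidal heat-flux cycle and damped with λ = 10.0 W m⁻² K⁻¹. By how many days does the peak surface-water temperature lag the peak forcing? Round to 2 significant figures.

Areal heat capacity C = 4.56×10^7 J/(m²·K) (given).
ω = 2π / 3.15×10^7 s = 1.99×10^-7 s⁻¹.
Phase lag φ = arctan(Cω/λ) = arctan(9.09/10.0) = 0.738 rad.
Time lag = φ / ω = 0.738 / 1.99×10^-7 = 3.70×10^6 s = 42.8 days.

43 days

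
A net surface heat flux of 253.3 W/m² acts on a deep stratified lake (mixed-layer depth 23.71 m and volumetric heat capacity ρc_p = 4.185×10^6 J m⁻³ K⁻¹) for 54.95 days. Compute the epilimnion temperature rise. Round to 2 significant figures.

12 K

Areal heat capacity C = ρc_p × D = 4.185×10^6 × 23.71 = 9.92×10^7 J/(m^2 K).
Net heat input Q = F Δt = 253.3 × (54.95 days × 86400 s/day) = 1.20×10^9 J/m².
ΔT = Q / C = 1.20×10^9 / 9.92×10^7 = 12.1 K.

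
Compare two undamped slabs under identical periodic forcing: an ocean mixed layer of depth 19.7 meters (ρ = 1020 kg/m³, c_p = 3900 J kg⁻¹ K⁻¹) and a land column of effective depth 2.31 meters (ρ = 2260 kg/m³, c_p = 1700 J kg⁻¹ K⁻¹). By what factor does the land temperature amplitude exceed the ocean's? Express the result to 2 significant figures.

C_ocean = 1020 × 3900 × 19.7 = 7.84×10^7 J/(m²·K).
C_land = 2260 × 1700 × 2.31 = 8.88×10^6 J/(m²·K).
Undamped amplitude ∝ 1/C, so A_land/A_ocean = C_ocean/C_land = 8.83.

8.8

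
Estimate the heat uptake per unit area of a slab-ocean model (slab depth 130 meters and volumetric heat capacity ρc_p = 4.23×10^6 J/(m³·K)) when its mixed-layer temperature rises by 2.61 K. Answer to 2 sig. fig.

1.4×10^9

Areal heat capacity C = ρc_p × D = 4.23×10^6 × 130 = 5.50×10^8 J m⁻² K⁻¹.
ΔQ = C ΔT = 5.50×10^8 × 2.61 = 1.44×10^9 J/m².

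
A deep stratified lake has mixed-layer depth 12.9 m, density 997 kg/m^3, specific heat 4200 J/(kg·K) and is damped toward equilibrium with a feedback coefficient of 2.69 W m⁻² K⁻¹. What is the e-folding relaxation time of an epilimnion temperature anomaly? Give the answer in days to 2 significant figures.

Areal heat capacity C = ρ c_p D = 997 × 4200 × 12.9 = 5.40×10^7 J/(m²·K).
Relaxation time τ = C / λ = 5.40×10^7 / 2.69 = 2.01×10^7 s.
In days: 2.01×10^7 s / (86400 s/day) = 232 days.

230 days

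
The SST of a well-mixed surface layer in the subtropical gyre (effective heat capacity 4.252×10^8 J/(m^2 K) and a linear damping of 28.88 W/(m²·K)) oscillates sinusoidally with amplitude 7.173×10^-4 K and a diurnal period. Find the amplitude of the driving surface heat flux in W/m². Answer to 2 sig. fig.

22

Areal heat capacity C = 4.252×10^8 J/(m^2 K) (given).
ω = 2π / 86400 s = 7.27×10^-5 s⁻¹.
√((Cω)² + λ²) = √((30900)² + 28.88²) = 30900 W/(m²·K).
F₀ = A × √((Cω)²+λ²) = 7.173×10^-4 × 30900 = 22.2 W/m².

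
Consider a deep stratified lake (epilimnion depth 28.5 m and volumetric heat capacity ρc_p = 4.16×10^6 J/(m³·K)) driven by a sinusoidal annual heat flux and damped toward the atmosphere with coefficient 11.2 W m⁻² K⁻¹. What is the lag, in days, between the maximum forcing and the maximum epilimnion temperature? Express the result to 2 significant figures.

Areal heat capacity C = ρc_p × D = 4.16×10^6 × 28.5 = 1.19×10^8 J/(m^2 K).
ω = 2π / 3.15×10^7 s = 1.99×10^-7 s⁻¹.
Phase lag φ = arctan(Cω/λ) = arctan(23.6/11.2) = 1.13 rad.
Time lag = φ / ω = 1.13 / 1.99×10^-7 = 5.66×10^6 s = 65.5 days.

66 days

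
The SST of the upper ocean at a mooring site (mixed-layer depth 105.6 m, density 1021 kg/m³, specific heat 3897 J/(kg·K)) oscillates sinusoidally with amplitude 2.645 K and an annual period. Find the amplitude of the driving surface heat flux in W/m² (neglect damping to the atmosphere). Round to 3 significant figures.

221

Areal heat capacity C = ρ c_p D = 1021 × 3897 × 105.6 = 4.20×10^8 J/(m²·K).
ω = 2π / 3.15×10^7 s = 1.99×10^-7 s⁻¹.
Cω = 4.20×10^8 × 1.99×10^-7 = 83.7 W/(m²·K).
F₀ = A × Cω = 2.645 × 83.7 = 221 W/m².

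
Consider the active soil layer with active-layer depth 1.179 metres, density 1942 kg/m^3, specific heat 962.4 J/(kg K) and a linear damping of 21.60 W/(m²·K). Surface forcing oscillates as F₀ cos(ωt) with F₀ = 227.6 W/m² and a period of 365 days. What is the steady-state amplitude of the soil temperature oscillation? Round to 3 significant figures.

Areal heat capacity C = ρ c_p D = 1942 × 962.4 × 1.179 = 2.20×10^6 J/(m^2 K).
Angular frequency ω = 2π / T = 2π / 3.15×10^7 s = 1.99×10^-7 s⁻¹.
√((Cω)² + λ²) = √((0.439)² + 21.60²) = 21.6 W/(m²·K).
Amplitude A = F₀ / √((Cω)²+λ²) = 227.6 / 21.6 = 10.5 K.

10.5 K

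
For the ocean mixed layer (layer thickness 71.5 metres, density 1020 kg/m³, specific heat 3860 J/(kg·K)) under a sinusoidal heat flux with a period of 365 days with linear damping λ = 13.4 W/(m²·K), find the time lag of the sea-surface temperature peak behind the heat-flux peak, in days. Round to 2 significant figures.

Areal heat capacity C = ρ c_p D = 1020 × 3860 × 71.5 = 2.82×10^8 J/(m^2 K).
ω = 2π / 3.15×10^7 s = 1.99×10^-7 s⁻¹.
Phase lag φ = arctan(Cω/λ) = arctan(56.1/13.4) = 1.34 rad.
Time lag = φ / ω = 1.34 / 1.99×10^-7 = 6.71×10^6 s = 77.6 days.

78 days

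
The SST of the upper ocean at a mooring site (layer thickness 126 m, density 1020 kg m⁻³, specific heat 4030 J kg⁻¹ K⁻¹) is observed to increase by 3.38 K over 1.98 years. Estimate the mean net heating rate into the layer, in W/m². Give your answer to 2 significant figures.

28

Areal heat capacity C = ρ c_p D = 1020 × 4030 × 126 = 5.18×10^8 J m⁻² K⁻¹.
Required heat per unit area: Q = C ΔT = 5.18×10^8 × 3.38 = 1.75×10^9 J/m².
Flux F = Q / Δt = 1.75×10^9 / 6.25×10^7 s = 28.0 W/m².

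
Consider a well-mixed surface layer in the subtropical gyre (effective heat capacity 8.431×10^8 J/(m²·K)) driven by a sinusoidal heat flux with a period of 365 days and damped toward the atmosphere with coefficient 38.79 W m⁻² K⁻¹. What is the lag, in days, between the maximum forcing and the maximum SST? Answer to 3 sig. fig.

Areal heat capacity C = 8.431×10^8 J/(m²·K) (given).
ω = 2π / 3.15×10^7 s = 1.99×10^-7 s⁻¹.
Phase lag φ = arctan(Cω/λ) = arctan(168/38.79) = 1.34 rad.
Time lag = φ / ω = 1.34 / 1.99×10^-7 = 6.74×10^6 s = 78.1 days.

78.1 days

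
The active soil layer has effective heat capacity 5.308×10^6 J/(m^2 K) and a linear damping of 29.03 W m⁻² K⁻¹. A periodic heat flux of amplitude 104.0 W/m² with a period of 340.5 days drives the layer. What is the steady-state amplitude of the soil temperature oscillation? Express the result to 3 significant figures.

3.58 K

Areal heat capacity C = 5.308×10^6 J/(m^2 K) (given).
Angular frequency ω = 2π / T = 2π / 2.94×10^7 s = 2.14×10^-7 s⁻¹.
√((Cω)² + λ²) = √((1.13)² + 29.03²) = 29.1 W/(m²·K).
Amplitude A = F₀ / √((Cω)²+λ²) = 104.0 / 29.1 = 3.58 K.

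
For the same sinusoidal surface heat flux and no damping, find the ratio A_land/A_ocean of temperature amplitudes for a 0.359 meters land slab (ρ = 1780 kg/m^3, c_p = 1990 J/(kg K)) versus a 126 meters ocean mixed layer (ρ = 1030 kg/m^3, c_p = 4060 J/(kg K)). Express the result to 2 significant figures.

C_ocean = 1030 × 4060 × 126 = 5.27×10^8 J/(m²·K).
C_land = 1780 × 1990 × 0.359 = 1.27×10^6 J/(m²·K).
Undamped amplitude ∝ 1/C, so A_land/A_ocean = C_ocean/C_land = 414.

410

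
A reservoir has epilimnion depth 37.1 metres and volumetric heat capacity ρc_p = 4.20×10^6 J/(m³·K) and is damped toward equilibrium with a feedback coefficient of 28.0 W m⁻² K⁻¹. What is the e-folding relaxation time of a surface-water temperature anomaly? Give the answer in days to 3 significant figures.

64.4 days

Areal heat capacity C = ρc_p × D = 4.20×10^6 × 37.1 = 1.56×10^8 J/(m²·K).
Relaxation time τ = C / λ = 1.56×10^8 / 28.0 = 5.56×10^6 s.
In days: 5.56×10^6 s / (86400 s/day) = 64.4 days.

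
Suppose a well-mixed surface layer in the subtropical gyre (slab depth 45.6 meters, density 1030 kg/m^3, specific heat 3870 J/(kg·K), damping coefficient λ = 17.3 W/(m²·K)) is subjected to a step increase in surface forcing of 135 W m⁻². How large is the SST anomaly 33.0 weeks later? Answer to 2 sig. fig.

6.6 K

Areal heat capacity C = ρ c_p D = 1030 × 3870 × 45.6 = 1.82×10^8 J/(m^2 K).
τ = C / λ = 1.82×10^8 / 17.3 = 1.05×10^7 s.
Equilibrium anomaly ΔT_eq = F / λ = 135 / 17.3 = 7.80 K.
t = 33.0 weeks = 2.00×10^7 s, so t/τ = 1.90.
ΔT(t) = ΔT_eq (1 − e^(−t/τ)) = 7.80 × (1 − e^−1.90) = 6.64 K.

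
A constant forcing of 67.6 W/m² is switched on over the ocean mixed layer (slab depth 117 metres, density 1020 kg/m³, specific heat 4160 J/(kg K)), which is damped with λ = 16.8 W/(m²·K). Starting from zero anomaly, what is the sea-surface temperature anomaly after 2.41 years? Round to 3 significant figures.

3.72 K

Areal heat capacity C = ρ c_p D = 1020 × 4160 × 117 = 4.96×10^8 J/(m^2 K).
τ = C / λ = 4.96×10^8 / 16.8 = 2.96×10^7 s.
Equilibrium anomaly ΔT_eq = F / λ = 67.6 / 16.8 = 4.02 K.
t = 2.41 years = 7.61×10^7 s, so t/τ = 2.57.
ΔT(t) = ΔT_eq (1 − e^(−t/τ)) = 4.02 × (1 − e^−2.57) = 3.72 K.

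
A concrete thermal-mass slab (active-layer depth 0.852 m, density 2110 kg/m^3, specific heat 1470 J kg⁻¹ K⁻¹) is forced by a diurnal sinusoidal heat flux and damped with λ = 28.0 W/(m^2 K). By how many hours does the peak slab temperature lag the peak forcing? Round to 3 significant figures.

5.45 hours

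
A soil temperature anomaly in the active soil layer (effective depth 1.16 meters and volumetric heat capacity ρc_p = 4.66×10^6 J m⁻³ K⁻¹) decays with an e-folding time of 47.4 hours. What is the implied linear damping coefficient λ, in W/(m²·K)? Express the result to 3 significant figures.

31.7

Areal heat capacity C = ρc_p × D = 4.66×10^6 × 1.16 = 5.41×10^6 J/(m²·K).
τ = 47.4 hours = 1.71×10^5 s.
λ = C / τ = 5.41×10^6 / 1.71×10^5 = 31.7 W/(m²·K).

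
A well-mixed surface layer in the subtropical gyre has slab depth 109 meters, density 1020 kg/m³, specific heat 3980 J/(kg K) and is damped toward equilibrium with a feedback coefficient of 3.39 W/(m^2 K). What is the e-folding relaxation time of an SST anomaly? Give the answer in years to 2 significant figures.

4.1 years

Areal heat capacity C = ρ c_p D = 1020 × 3980 × 109 = 4.42×10^8 J/(m^2 K).
Relaxation time τ = C / λ = 4.42×10^8 / 3.39 = 1.31×10^8 s.
In years: 1.31×10^8 s / (3.156×10^7 s/year) = 4.14 years.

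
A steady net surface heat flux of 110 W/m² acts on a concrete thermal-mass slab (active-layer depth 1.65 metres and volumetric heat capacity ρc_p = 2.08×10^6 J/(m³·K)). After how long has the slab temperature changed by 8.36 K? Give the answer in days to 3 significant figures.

Areal heat capacity C = ρc_p × D = 2.08×10^6 × 1.65 = 3.43×10^6 J/(m²·K).
Time required: Δt = C ΔT / F = 3.43×10^6 × 8.36 / 110 = 2.61×10^5 s.
In days: 2.61×10^5 s / (86400 s/day) = 3.02 days.

3.02 days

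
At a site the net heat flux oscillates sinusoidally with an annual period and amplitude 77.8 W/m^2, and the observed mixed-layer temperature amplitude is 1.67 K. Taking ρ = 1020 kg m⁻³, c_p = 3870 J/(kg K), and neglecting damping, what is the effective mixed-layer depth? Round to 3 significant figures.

59.2 m

ω = 2π / 3.15×10^7 s = 1.99×10^-7 s⁻¹.
Required C = F₀ / (A ω) = 77.8 / (1.67 × 1.99×10^-7) = 2.34×10^8 J/(m²·K).
D = C / (ρ c_p) = 2.34×10^8 / (1020 × 3870) = 59.2 m.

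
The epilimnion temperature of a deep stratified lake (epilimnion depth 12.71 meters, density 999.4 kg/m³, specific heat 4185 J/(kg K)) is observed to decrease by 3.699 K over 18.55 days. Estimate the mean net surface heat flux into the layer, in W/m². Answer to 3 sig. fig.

Areal heat capacity C = ρ c_p D = 999.4 × 4185 × 12.71 = 5.32×10^7 J m⁻² K⁻¹.
Required heat per unit area: Q = C ΔT = 5.32×10^7 × -3.699 = -1.97×10^8 J/m².
Flux F = Q / Δt = -1.97×10^8 / 1.60×10^6 s = -123 W/m².

-123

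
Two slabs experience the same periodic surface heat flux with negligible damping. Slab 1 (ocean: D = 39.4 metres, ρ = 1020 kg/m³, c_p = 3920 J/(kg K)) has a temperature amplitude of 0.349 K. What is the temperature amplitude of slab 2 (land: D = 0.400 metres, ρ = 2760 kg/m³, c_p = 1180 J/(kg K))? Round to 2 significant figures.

C_ocean = 1.58×10^8 J/(m²·K); C_land = 1.30×10^6 J/(m²·K).
A ∝ 1/C ⇒ A_land = A_ocean × C_ocean/C_land = 0.349 × 121 = 42.2 K.

42 K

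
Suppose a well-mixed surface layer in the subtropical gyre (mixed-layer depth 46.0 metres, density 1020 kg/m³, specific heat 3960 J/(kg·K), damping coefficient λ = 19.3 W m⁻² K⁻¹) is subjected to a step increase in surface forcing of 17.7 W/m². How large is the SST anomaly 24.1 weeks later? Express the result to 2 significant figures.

Areal heat capacity C = ρ c_p D = 1020 × 3960 × 46.0 = 1.86×10^8 J m⁻² K⁻¹.
τ = C / λ = 1.86×10^8 / 19.3 = 9.63×10^6 s.
Equilibrium anomaly ΔT_eq = F / λ = 17.7 / 19.3 = 0.917 K.
t = 24.1 weeks = 1.46×10^7 s, so t/τ = 1.51.
ΔT(t) = ΔT_eq (1 − e^(−t/τ)) = 0.917 × (1 − e^−1.51) = 0.715 K.

0.72 K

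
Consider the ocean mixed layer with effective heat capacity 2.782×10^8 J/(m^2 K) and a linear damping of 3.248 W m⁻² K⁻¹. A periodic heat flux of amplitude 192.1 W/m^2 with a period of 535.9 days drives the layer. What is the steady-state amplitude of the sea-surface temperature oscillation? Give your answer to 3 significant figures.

5.07 K

Areal heat capacity C = 2.782×10^8 J/(m^2 K) (given).
Angular frequency ω = 2π / T = 2π / 4.63×10^7 s = 1.36×10^-7 s⁻¹.
√((Cω)² + λ²) = √((37.8)² + 3.248²) = 37.9 W/(m²·K).
Amplitude A = F₀ / √((Cω)²+λ²) = 192.1 / 37.9 = 5.07 K.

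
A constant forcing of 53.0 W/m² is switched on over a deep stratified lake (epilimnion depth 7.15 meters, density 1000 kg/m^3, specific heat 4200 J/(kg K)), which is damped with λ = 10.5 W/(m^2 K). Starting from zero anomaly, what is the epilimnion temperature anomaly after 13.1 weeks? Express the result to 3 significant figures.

4.73 K

Areal heat capacity C = ρ c_p D = 1000 × 4200 × 7.15 = 3.00×10^7 J/(m^2 K).
τ = C / λ = 3.00×10^7 / 10.5 = 2.86×10^6 s.
Equilibrium anomaly ΔT_eq = F / λ = 53.0 / 10.5 = 5.05 K.
t = 13.1 weeks = 7.92×10^6 s, so t/τ = 2.77.
ΔT(t) = ΔT_eq (1 − e^(−t/τ)) = 5.05 × (1 − e^−2.77) = 4.73 K.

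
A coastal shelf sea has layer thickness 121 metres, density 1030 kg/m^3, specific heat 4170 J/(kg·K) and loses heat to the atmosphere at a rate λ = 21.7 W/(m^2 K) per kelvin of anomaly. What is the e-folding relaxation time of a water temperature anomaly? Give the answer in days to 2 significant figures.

280 days

Areal heat capacity C = ρ c_p D = 1030 × 4170 × 121 = 5.20×10^8 J m⁻² K⁻¹.
Relaxation time τ = C / λ = 5.20×10^8 / 21.7 = 2.39×10^7 s.
In days: 2.39×10^7 s / (86400 s/day) = 277 days.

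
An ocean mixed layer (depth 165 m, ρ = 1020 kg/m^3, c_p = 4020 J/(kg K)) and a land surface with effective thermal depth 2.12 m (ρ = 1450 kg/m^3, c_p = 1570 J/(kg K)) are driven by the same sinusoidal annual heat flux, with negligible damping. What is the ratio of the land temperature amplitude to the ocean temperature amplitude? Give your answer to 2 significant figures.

140

C_ocean = 1020 × 4020 × 165 = 6.77×10^8 J/(m²·K).
C_land = 1450 × 1570 × 2.12 = 4.83×10^6 J/(m²·K).
Undamped amplitude ∝ 1/C, so A_land/A_ocean = C_ocean/C_land = 140.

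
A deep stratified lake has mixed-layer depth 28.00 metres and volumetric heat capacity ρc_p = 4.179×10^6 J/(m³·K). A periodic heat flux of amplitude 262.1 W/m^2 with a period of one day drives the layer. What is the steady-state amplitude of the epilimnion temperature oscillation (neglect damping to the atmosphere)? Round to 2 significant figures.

Areal heat capacity C = ρc_p × D = 4.179×10^6 × 28.00 = 1.17×10^8 J m⁻² K⁻¹.
Angular frequency ω = 2π / T = 2π / 86400 s = 7.27×10^-5 s⁻¹.
Cω = 1.17×10^8 × 7.27×10^-5 = 8510 W/(m²·K).
Amplitude A = F₀ / (Cω) = 262.1 / 8510 = 0.0308 K.

0.031 K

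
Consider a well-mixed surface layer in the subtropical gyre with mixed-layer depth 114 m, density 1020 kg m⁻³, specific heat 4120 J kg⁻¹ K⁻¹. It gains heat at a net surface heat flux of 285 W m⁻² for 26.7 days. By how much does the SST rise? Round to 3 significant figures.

Areal heat capacity C = ρ c_p D = 1020 × 4120 × 114 = 4.79×10^8 J m⁻² K⁻¹.
Net heat input Q = F Δt = 285 × (26.7 days × 86400 s/day) = 6.57×10^8 J/m².
ΔT = Q / C = 6.57×10^8 / 4.79×10^8 = 1.37 K.

1.37 K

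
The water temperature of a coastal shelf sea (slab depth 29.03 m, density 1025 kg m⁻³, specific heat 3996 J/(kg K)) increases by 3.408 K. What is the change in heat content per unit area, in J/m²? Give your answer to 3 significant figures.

4.05×10^8

Areal heat capacity C = ρ c_p D = 1025 × 3996 × 29.03 = 1.19×10^8 J m⁻² K⁻¹.
ΔQ = C ΔT = 1.19×10^8 × 3.408 = 4.05×10^8 J/m².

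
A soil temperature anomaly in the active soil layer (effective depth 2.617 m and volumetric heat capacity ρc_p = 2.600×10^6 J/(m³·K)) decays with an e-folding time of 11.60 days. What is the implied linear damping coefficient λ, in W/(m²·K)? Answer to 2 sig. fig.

6.8

Areal heat capacity C = ρc_p × D = 2.600×10^6 × 2.617 = 6.80×10^6 J/(m^2 K).
τ = 11.60 days = 1.00×10^6 s.
λ = C / τ = 6.80×10^6 / 1.00×10^6 = 6.79 W/(m²·K).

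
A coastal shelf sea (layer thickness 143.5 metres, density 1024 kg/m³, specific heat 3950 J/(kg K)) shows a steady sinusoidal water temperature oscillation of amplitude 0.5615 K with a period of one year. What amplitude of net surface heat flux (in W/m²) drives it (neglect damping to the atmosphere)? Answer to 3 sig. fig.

64.9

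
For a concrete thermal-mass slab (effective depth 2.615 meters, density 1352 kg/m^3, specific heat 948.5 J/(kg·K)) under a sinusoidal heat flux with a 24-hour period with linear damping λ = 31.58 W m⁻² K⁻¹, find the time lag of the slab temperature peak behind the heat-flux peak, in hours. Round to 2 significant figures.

Areal heat capacity C = ρ c_p D = 1352 × 948.5 × 2.615 = 3.35×10^6 J/(m²·K).
ω = 2π / 86400 s = 7.27×10^-5 s⁻¹.
Phase lag φ = arctan(Cω/λ) = arctan(244/31.58) = 1.44 rad.
Time lag = φ / ω = 1.44 / 7.27×10^-5 = 19800 s = 5.51 hours.

5.5 hours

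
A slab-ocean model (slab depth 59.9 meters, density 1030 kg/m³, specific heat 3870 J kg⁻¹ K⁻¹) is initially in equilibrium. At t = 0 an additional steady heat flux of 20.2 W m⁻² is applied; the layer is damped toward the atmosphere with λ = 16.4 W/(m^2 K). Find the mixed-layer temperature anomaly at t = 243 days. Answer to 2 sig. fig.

0.94 K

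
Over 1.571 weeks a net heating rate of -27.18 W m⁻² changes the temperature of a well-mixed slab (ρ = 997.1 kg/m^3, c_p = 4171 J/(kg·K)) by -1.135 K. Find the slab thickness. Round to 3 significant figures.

5.47 m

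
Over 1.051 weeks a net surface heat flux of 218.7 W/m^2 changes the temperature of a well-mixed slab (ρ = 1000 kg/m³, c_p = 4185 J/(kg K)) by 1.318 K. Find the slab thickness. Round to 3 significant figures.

25.2 m

Heat input Q = F Δt = 218.7 × 6.36×10^5 s = 1.39×10^8 J/m².
Required areal heat capacity C = Q / ΔT = 1.05×10^8 J/(m²·K).
Depth D = C / (ρ c_p) = 1.05×10^8 / (1000 × 4185) = 25.2 m.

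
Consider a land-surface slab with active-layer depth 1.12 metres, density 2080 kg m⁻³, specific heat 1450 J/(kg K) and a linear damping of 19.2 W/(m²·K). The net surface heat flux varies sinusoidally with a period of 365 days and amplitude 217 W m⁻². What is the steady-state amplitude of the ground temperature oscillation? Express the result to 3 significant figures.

Areal heat capacity C = ρ c_p D = 2080 × 1450 × 1.12 = 3.38×10^6 J/(m^2 K).
Angular frequency ω = 2π / T = 2π / 3.15×10^7 s = 1.99×10^-7 s⁻¹.
√((Cω)² + λ²) = √((0.673)² + 19.2²) = 19.2 W/(m²·K).
Amplitude A = F₀ / √((Cω)²+λ²) = 217 / 19.2 = 11.3 K.

11.3 K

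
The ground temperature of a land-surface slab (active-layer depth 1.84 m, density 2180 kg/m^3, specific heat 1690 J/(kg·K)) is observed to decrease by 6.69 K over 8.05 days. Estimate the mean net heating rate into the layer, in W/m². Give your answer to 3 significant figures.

Areal heat capacity C = ρ c_p D = 2180 × 1690 × 1.84 = 6.78×10^6 J/(m^2 K).
Required heat per unit area: Q = C ΔT = 6.78×10^6 × -6.69 = -4.54×10^7 J/m².
Flux F = Q / Δt = -4.54×10^7 / 6.96×10^5 s = -65.2 W/m².

-65.2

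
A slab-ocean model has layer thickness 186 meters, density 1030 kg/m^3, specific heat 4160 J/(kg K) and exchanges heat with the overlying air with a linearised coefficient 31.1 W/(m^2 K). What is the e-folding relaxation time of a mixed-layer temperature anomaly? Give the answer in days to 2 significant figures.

300 days

Areal heat capacity C = ρ c_p D = 1030 × 4160 × 186 = 7.97×10^8 J/(m^2 K).
Relaxation time τ = C / λ = 7.97×10^8 / 31.1 = 2.56×10^7 s.
In days: 2.56×10^7 s / (86400 s/day) = 297 days.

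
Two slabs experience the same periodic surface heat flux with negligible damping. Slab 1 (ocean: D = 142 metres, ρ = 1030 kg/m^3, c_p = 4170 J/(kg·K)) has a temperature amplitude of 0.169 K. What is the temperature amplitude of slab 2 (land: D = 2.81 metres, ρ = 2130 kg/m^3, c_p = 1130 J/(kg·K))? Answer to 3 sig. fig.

C_ocean = 6.10×10^8 J/(m²·K); C_land = 6.76×10^6 J/(m²·K).
A ∝ 1/C ⇒ A_land = A_ocean × C_ocean/C_land = 0.169 × 90.2 = 15.2 K.

15.2 K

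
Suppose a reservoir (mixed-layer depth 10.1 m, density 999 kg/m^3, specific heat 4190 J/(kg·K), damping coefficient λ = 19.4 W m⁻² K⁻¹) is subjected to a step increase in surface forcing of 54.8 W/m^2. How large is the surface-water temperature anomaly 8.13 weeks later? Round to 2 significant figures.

2.5 K

Areal heat capacity C = ρ c_p D = 999 × 4190 × 10.1 = 4.23×10^7 J/(m^2 K).
τ = C / λ = 4.23×10^7 / 19.4 = 2.18×10^6 s.
Equilibrium anomaly ΔT_eq = F / λ = 54.8 / 19.4 = 2.82 K.
t = 8.13 weeks = 4.92×10^6 s, so t/τ = 2.26.
ΔT(t) = ΔT_eq (1 − e^(−t/τ)) = 2.82 × (1 − e^−2.26) = 2.53 K.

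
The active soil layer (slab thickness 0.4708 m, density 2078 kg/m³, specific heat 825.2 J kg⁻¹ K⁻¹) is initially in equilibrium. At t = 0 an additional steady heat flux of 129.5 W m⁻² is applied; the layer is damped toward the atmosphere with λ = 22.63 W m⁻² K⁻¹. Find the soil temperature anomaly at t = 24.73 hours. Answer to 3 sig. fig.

5.25 K

Areal heat capacity C = ρ c_p D = 2078 × 825.2 × 0.4708 = 8.07×10^5 J m⁻² K⁻¹.
τ = C / λ = 8.07×10^5 / 22.63 = 35700 s.
Equilibrium anomaly ΔT_eq = F / λ = 129.5 / 22.63 = 5.72 K.
t = 24.73 hours = 89000 s, so t/τ = 2.50.
ΔT(t) = ΔT_eq (1 − e^(−t/τ)) = 5.72 × (1 − e^−2.50) = 5.25 K.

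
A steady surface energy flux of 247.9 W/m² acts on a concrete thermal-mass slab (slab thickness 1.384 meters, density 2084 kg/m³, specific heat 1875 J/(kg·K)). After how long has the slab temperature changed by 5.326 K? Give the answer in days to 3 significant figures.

Areal heat capacity C = ρ c_p D = 2084 × 1875 × 1.384 = 5.41×10^6 J/(m²·K).
Time required: Δt = C ΔT / F = 5.41×10^6 × 5.326 / 247.9 = 1.16×10^5 s.
In days: 1.16×10^5 s / (86400 s/day) = 1.34 days.

1.34 days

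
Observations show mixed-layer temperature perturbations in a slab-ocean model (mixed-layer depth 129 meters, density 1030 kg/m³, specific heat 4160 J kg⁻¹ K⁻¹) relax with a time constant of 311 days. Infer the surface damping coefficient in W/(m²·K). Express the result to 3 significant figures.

Areal heat capacity C = ρ c_p D = 1030 × 4160 × 129 = 5.53×10^8 J m⁻² K⁻¹.
τ = 311 days = 2.69×10^7 s.
λ = C / τ = 5.53×10^8 / 2.69×10^7 = 20.6 W/(m²·K).

20.6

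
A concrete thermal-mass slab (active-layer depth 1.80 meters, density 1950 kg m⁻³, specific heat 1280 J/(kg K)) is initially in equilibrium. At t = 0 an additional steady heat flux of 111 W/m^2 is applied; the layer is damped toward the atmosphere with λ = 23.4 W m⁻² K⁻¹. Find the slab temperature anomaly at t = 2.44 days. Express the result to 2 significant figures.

3.2 K

Areal heat capacity C = ρ c_p D = 1950 × 1280 × 1.80 = 4.49×10^6 J/(m²·K).
τ = C / λ = 4.49×10^6 / 23.4 = 1.92×10^5 s.
Equilibrium anomaly ΔT_eq = F / λ = 111 / 23.4 = 4.74 K.
t = 2.44 days = 2.11×10^5 s, so t/τ = 1.10.
ΔT(t) = ΔT_eq (1 − e^(−t/τ)) = 4.74 × (1 − e^−1.10) = 3.16 K.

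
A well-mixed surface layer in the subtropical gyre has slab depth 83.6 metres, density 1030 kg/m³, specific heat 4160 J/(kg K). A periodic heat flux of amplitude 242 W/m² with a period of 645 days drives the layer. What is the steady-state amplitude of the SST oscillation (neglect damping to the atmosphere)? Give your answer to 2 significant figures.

Areal heat capacity C = ρ c_p D = 1030 × 4160 × 83.6 = 3.58×10^8 J/(m²·K).
Angular frequency ω = 2π / T = 2π / 5.57×10^7 s = 1.13×10^-7 s⁻¹.
Cω = 3.58×10^8 × 1.13×10^-7 = 40.4 W/(m²·K).
Amplitude A = F₀ / (Cω) = 242 / 40.4 = 5.99 K.

6.0 K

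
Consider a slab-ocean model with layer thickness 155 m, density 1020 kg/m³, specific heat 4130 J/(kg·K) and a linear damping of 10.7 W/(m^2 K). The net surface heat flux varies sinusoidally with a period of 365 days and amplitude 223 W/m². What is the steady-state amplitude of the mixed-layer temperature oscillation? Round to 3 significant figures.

1.71 K

Areal heat capacity C = ρ c_p D = 1020 × 4130 × 155 = 6.53×10^8 J/(m^2 K).
Angular frequency ω = 2π / T = 2π / 3.15×10^7 s = 1.99×10^-7 s⁻¹.
√((Cω)² + λ²) = √((130)² + 10.7²) = 131 W/(m²·K).
Amplitude A = F₀ / √((Cω)²+λ²) = 223 / 131 = 1.71 K.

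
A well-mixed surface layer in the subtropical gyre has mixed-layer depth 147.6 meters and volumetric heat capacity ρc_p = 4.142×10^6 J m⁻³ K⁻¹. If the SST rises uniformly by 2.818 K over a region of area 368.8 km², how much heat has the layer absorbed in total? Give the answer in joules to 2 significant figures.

6.4×10^17 J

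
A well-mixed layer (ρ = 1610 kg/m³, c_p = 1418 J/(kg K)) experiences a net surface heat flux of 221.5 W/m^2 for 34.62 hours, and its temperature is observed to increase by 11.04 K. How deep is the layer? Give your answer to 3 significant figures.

1.10 m

Heat input Q = F Δt = 221.5 × 1.25×10^5 s = 2.76×10^7 J/m².
Required areal heat capacity C = Q / ΔT = 2.50×10^6 J/(m²·K).
Depth D = C / (ρ c_p) = 2.50×10^6 / (1610 × 1418) = 1.10 m.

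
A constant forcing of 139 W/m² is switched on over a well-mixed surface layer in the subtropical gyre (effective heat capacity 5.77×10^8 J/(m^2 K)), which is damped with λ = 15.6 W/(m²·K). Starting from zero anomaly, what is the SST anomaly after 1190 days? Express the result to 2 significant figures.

Areal heat capacity C = 5.77×10^8 J/(m^2 K) (given).
τ = C / λ = 5.77×10^8 / 15.6 = 3.70×10^7 s.
Equilibrium anomaly ΔT_eq = F / λ = 139 / 15.6 = 8.91 K.
t = 1190 days = 1.03×10^8 s, so t/τ = 2.78.
ΔT(t) = ΔT_eq (1 − e^(−t/τ)) = 8.91 × (1 − e^−2.78) = 8.36 K.

8.4 K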